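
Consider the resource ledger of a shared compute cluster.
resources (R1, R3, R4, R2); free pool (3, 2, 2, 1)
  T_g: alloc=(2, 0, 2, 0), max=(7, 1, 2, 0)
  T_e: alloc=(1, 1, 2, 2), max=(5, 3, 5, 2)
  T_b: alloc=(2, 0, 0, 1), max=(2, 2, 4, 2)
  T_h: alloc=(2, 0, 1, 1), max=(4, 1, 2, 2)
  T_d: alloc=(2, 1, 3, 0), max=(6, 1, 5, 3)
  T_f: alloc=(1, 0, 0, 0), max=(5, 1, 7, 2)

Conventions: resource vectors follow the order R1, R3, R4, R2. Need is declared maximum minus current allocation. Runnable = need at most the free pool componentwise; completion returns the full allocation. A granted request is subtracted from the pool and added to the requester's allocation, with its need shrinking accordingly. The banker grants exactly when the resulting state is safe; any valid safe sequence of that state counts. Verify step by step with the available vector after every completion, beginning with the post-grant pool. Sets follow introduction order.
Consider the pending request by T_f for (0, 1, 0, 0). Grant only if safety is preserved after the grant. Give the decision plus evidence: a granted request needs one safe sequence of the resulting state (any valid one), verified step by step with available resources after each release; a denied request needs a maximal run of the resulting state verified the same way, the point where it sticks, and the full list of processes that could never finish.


DENY. Granting would leave the state unsafe.
Key observation: after T_h, T_g the pool peaks at (7, 1, 5, 2), and each blocked process is short somewhere: T_e on R3; T_b on R3; T_d on R2; T_f on R4.
After a pretend grant, a maximal execution: T_h, T_g — then nothing else fits. Check, step by step:
  pool = (3, 1, 2, 1)
  T_h: need (2, 1, 1, 1) fits (3, 1, 2, 1); releases (2, 0, 1, 1), pool now (5, 1, 3, 2)
  T_g: need (5, 1, 0, 0) fits (5, 1, 3, 2); releases (2, 0, 2, 0), pool now (7, 1, 5, 2)
  T_e still needs (4, 2, 3, 0) but only (7, 1, 5, 2) is free — short on R3
  T_b still needs (0, 2, 4, 1) but only (7, 1, 5, 2) is free — short on R3
  T_d still needs (4, 0, 2, 3) but only (7, 1, 5, 2) is free — short on R2
  T_f still needs (4, 0, 7, 2) but only (7, 1, 5, 2) is free — short on R4
Post-grant, the permanently blocked set is T_e, T_b, T_d and T_f.


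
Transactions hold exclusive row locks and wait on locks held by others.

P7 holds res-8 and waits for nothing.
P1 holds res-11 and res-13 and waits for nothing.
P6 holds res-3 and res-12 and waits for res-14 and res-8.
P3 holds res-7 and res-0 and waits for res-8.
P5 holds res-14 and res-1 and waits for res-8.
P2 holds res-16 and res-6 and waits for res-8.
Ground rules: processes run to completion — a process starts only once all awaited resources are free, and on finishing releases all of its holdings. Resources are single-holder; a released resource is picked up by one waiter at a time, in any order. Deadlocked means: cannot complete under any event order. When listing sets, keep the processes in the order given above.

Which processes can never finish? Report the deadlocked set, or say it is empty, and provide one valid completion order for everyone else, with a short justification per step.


Nothing here is deadlocked.
Key observation: all waits point, directly or indirectly, at processes that can finish, so nothing is permanently blocked.
A valid finishing order for the others: P1, P7, P5, P2, P6, P3.
Verifying each step:
  run P1 (it waits on nothing); releases res-11 and res-13
  run P7 (it waits on nothing); releases res-8
  P5: everything it awaited (res-8) is free; runs, freeing res-14 and res-1
  P2: everything it awaited (res-8) is free; runs, freeing res-16 and res-6
  P6: everything it awaited (res-14 and res-8) is free; runs, freeing res-3 and res-12
  P3: everything it awaited (res-8) is free; runs, freeing res-7 and res-0


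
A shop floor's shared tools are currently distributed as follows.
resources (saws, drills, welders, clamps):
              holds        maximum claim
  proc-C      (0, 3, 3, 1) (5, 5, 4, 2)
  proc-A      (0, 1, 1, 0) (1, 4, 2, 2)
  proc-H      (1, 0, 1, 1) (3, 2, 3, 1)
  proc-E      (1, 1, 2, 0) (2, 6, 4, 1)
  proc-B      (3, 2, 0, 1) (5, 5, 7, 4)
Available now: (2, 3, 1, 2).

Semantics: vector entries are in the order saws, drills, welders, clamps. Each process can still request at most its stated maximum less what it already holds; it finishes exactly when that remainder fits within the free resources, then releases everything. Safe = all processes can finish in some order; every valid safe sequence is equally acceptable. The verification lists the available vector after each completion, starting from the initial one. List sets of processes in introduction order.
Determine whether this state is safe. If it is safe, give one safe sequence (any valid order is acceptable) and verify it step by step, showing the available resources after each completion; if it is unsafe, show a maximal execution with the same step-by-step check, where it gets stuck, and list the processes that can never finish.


The state is UNSAFE.
Key observation: after proc-A, proc-H the pool peaks at (3, 4, 3, 3), and each blocked process is short somewhere: proc-C on saws; proc-E on drills; proc-B on welders.
The run proc-A, proc-H cannot be extended any further. Walking it through:
  pool = (2, 3, 1, 2)
  proc-A: need (1, 3, 1, 2) fits (2, 3, 1, 2); releases (0, 1, 1, 0), pool now (2, 4, 2, 2)
  proc-H: need (2, 2, 2, 0) fits (2, 4, 2, 2); releases (1, 0, 1, 1), pool now (3, 4, 3, 3)
  proc-C still needs (5, 2, 1, 1) but only (3, 4, 3, 3) is free — short on saws
  proc-E still needs (1, 5, 2, 1) but only (3, 4, 3, 3) is free — short on drills
  proc-B still needs (2, 3, 7, 3) but only (3, 4, 3, 3) is free — short on welders
Never able to finish: proc-C, proc-E and proc-B.


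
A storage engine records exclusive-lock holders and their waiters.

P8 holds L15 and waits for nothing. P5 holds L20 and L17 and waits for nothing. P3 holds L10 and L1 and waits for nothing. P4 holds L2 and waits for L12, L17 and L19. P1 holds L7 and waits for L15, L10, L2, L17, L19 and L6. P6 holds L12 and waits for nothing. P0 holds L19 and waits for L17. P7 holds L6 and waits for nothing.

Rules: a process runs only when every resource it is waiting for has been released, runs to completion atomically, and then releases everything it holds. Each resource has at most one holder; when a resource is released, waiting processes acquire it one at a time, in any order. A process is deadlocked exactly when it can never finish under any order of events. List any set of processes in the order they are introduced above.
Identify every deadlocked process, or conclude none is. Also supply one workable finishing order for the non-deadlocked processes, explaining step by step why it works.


Nothing here is deadlocked.
Key observation: no waiting chain loops back on itself — every chain ends at a process that waits on nothing, so everyone eventually runs.
A valid finishing order for the others: P5, P0, P6, P3, P4, P7, P8, P1.
Walking it through:
  run P5 (it waits on nothing); releases L20 and L17
  run P0 (all its waits — L17 — are resolved); releases L19
  run P6 (it waits on nothing); releases L12
  run P3 (it waits on nothing); releases L10 and L1
  run P4 (all its waits — L12, L17 and L19 — are resolved); releases L2
  run P7 (it waits on nothing); releases L6
  run P8 (it waits on nothing); releases L15
  run P1 (all its waits — L15, L10, L2, L17, L19 and L6 — are resolved); releases L7


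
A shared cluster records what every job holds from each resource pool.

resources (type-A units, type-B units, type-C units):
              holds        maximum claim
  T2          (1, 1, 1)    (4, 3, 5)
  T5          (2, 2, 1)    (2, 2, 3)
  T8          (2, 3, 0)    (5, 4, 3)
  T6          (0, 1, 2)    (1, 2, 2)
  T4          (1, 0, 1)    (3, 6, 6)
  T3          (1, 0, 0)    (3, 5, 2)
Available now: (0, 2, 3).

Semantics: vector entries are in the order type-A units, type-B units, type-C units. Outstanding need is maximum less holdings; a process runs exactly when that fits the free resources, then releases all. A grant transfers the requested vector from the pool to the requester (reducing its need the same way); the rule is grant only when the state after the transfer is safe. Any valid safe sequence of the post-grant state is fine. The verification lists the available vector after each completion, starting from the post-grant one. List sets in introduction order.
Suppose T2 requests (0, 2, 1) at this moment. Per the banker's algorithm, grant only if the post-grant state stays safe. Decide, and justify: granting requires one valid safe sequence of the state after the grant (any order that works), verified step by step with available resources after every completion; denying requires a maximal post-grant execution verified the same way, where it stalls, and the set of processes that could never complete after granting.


DENY. Granting would leave the state unsafe.
Key observation: after T5, T6 the pool peaks at (2, 3, 5), and each blocked process is short somewhere: T2 on type-A units; T8 on type-A units; T4 on type-B units; T3 on type-B units.
On the post-grant state, T5, T6 is a maximal run — nothing extends it. Step-by-step check:
  pool = (0, 0, 2)
  T5 needs (0, 0, 2) <= (0, 0, 2) -> finishes; pool += (2, 2, 1) = (2, 2, 3)
  T6 needs (1, 1, 0) <= (2, 2, 3) -> finishes; pool += (0, 1, 2) = (2, 3, 5)
  blocked: T2 wants (3, 0, 3), pool (2, 3, 5) — not enough type-A units
  blocked: T8 wants (3, 1, 3), pool (2, 3, 5) — not enough type-A units
  blocked: T4 wants (2, 6, 5), pool (2, 3, 5) — not enough type-B units
  blocked: T3 wants (2, 5, 2), pool (2, 3, 5) — not enough type-B units
Had the request been granted, T2, T8, T4 and T3 could never finish.


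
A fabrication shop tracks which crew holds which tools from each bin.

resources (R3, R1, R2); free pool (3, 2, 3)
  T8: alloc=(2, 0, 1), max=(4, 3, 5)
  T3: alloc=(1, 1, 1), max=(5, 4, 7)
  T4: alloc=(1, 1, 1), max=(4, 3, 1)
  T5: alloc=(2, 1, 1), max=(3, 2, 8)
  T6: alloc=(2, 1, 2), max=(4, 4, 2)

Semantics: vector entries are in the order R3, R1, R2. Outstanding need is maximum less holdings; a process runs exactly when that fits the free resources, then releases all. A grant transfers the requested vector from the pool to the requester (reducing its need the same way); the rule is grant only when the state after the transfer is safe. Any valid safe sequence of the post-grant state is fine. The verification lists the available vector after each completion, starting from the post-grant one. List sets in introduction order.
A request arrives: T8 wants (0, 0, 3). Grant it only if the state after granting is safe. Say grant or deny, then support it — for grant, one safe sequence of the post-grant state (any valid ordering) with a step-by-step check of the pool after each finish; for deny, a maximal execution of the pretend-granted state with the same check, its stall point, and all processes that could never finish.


GRANT: granting preserves safety; a valid post-grant sequence is T4, T6, T8, T5, T3.
Key observation: (3, 2, 0) free after granting still covers T4 first, and each release covers the next.
Verifying the post-grant state step by step:
  pool = (3, 2, 0)
  run T4 (needs (3, 2, 0), free (3, 2, 0)); after release of (1, 1, 1) the pool is (4, 3, 1)
  run T6 (needs (2, 3, 0), free (4, 3, 1)); after release of (2, 1, 2) the pool is (6, 4, 3)
  run T8 (needs (2, 3, 1), free (6, 4, 3)); after release of (2, 0, 4) the pool is (8, 4, 7)
  run T5 (needs (1, 1, 7), free (8, 4, 7)); after release of (2, 1, 1) the pool is (10, 5, 8)
  run T3 (needs (4, 3, 6), free (10, 5, 8)); after release of (1, 1, 1) the pool is (11, 6, 9)


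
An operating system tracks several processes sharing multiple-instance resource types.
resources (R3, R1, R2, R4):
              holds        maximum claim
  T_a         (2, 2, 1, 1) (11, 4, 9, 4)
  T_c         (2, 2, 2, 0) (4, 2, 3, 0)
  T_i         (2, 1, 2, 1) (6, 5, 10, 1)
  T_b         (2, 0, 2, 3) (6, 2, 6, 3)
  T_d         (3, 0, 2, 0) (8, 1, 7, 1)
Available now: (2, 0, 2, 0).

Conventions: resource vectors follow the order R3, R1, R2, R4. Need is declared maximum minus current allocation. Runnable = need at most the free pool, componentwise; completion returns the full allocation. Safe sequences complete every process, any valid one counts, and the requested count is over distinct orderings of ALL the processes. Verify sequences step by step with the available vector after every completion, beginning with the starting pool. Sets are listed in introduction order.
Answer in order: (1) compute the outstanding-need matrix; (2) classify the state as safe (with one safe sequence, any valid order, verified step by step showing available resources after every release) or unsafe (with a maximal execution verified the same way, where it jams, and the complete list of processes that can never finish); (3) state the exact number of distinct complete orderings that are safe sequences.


(1) Need matrix, components ordered R3, R1, R2, R4:
  T_a: (9, 2, 8, 3)
  T_c: (2, 0, 1, 0)
  T_i: (4, 4, 8, 0)
  T_b: (4, 2, 4, 0)
  T_d: (5, 1, 5, 1)
(2) SAFE — a valid safe sequence is T_c, T_b, T_d, T_a, T_i.
Key observation: the order's first zero-slack moment is T_c ((2, 0, 1, 0) needed, (2, 0, 2, 0) free — a requested resource with nothing to spare).
Check, step by step:
  pool = (2, 0, 2, 0)
  T_c needs (2, 0, 1, 0) <= (2, 0, 2, 0) -> finishes; pool += (2, 2, 2, 0) = (4, 2, 4, 0)
  T_b needs (4, 2, 4, 0) <= (4, 2, 4, 0) -> finishes; pool += (2, 0, 2, 3) = (6, 2, 6, 3)
  T_d needs (5, 1, 5, 1) <= (6, 2, 6, 3) -> finishes; pool += (3, 0, 2, 0) = (9, 2, 8, 3)
  T_a needs (9, 2, 8, 3) <= (9, 2, 8, 3) -> finishes; pool += (2, 2, 1, 1) = (11, 4, 9, 4)
  T_i needs (4, 4, 8, 0) <= (11, 4, 9, 4) -> finishes; pool += (2, 1, 2, 1) = (13, 5, 11, 5)
(3) The exact count: 1 of the possible complete orderings is a safe sequence.


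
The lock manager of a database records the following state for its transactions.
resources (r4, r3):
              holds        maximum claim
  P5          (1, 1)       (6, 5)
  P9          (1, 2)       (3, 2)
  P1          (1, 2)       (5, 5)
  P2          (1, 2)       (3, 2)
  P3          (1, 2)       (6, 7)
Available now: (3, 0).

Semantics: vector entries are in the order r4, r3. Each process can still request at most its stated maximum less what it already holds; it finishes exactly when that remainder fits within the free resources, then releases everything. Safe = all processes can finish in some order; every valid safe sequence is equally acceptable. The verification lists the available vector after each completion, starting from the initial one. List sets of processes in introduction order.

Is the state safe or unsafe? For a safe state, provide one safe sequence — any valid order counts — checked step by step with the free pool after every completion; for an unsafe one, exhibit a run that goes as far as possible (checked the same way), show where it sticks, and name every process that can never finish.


The state is SAFE; one workable sequence: P9, P2, P1, P5, P3.
Key observation: every step clears its requested resources with room to spare; the minimum clearance is 1, first at P9 — (2, 0) vs (3, 0) free.
Walking it through:
  pool = (3, 0)
  run P9 (needs (2, 0), free (3, 0)); after release of (1, 2) the pool is (4, 2)
  run P2 (needs (2, 0), free (4, 2)); after release of (1, 2) the pool is (5, 4)
  run P1 (needs (4, 3), free (5, 4)); after release of (1, 2) the pool is (6, 6)
  run P5 (needs (5, 4), free (6, 6)); after release of (1, 1) the pool is (7, 7)
  run P3 (needs (5, 5), free (7, 7)); after release of (1, 2) the pool is (8, 9)


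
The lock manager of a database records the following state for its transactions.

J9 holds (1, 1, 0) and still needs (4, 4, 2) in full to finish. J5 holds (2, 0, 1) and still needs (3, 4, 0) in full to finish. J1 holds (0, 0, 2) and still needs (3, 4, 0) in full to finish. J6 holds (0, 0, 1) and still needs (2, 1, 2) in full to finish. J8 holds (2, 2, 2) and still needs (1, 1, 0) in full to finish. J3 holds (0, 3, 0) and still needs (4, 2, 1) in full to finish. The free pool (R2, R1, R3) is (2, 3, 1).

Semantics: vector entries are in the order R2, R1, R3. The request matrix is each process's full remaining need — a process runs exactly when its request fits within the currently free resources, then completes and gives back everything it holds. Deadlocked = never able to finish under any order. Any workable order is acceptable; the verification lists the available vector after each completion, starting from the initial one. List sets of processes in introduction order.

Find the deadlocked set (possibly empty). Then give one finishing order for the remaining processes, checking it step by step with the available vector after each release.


Nothing here is deadlocked.
Key observation: there is always a runnable process — J8 first — so the state unwinds completely.
A valid finishing order for the others: J8, J1, J3, J6, J5, J9. Check, step by step:
  pool = (2, 3, 1)
  run J8 (needs (1, 1, 0), free (2, 3, 1)); after release of (2, 2, 2) the pool is (4, 5, 3)
  run J1 (needs (3, 4, 0), free (4, 5, 3)); after release of (0, 0, 2) the pool is (4, 5, 5)
  run J3 (needs (4, 2, 1), free (4, 5, 5)); after release of (0, 3, 0) the pool is (4, 8, 5)
  run J6 (needs (2, 1, 2), free (4, 8, 5)); after release of (0, 0, 1) the pool is (4, 8, 6)
  run J5 (needs (3, 4, 0), free (4, 8, 6)); after release of (2, 0, 1) the pool is (6, 8, 7)
  run J9 (needs (4, 4, 2), free (6, 8, 7)); after release of (1, 1, 0) the pool is (7, 9, 7)


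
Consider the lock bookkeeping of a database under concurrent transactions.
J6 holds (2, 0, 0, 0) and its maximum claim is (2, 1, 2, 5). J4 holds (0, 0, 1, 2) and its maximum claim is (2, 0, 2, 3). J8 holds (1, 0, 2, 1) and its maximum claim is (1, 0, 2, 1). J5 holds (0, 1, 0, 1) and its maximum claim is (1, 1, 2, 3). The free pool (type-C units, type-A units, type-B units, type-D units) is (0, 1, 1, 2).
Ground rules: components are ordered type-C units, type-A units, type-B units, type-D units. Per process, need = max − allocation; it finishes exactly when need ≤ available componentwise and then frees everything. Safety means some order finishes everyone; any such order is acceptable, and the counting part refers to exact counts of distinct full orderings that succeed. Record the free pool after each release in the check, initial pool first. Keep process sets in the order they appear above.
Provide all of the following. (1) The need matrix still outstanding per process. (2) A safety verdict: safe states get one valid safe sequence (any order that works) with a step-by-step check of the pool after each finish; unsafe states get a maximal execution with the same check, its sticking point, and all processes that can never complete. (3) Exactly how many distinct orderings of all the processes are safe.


(1) Need matrix, components ordered type-C units, type-A units, type-B units, type-D units:
  J6: (0, 1, 2, 5)
  J4: (2, 0, 1, 1)
  J8: (0, 0, 0, 0)
  J5: (1, 0, 2, 2)
(2) The state is UNSAFE.
Key observation: after J8, J5 the pool peaks at (1, 2, 3, 4), and each blocked process is short somewhere: J6 on type-D units; J4 on type-C units.
A maximal execution: J8, J5 — then nothing else fits. Step-by-step check:
  pool = (0, 1, 1, 2)
  J8 needs (0, 0, 0, 0) <= (0, 1, 1, 2) -> finishes; pool += (1, 0, 2, 1) = (1, 1, 3, 3)
  J5 needs (1, 0, 2, 2) <= (1, 1, 3, 3) -> finishes; pool += (0, 1, 0, 1) = (1, 2, 3, 4)
  blocked: J6 wants (0, 1, 2, 5), pool (1, 2, 3, 4) — not enough type-D units
  blocked: J4 wants (2, 0, 1, 1), pool (1, 2, 3, 4) — not enough type-C units
Permanently blocked: J6 and J4.
(3) Precisely 0 of the possible complete orderings are safe sequences.


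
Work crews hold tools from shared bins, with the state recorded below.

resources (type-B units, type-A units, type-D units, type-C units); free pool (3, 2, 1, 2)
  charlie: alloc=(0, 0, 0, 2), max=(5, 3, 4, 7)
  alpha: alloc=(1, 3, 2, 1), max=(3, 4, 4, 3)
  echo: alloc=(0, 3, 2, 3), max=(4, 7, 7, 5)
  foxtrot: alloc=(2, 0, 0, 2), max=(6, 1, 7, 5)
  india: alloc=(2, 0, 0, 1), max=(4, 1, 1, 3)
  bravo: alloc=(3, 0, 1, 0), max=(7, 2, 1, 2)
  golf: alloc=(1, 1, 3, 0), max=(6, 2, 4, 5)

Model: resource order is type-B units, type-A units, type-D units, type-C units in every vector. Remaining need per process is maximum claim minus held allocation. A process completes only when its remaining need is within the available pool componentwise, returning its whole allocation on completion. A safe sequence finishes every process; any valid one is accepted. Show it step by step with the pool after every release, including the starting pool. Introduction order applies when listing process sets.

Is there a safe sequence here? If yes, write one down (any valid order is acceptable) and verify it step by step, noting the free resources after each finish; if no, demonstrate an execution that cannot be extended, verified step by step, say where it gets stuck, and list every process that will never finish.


UNSAFE.
Key observation: after india, bravo, alpha the pool peaks at (9, 5, 4, 4), and each blocked process is short somewhere: charlie on type-C units; echo on type-D units; foxtrot on type-D units; golf on type-C units.
Going as far as possible: india, bravo, alpha; after that, nothing fits. Step-by-step check:
  pool = (3, 2, 1, 2)
  india: need (2, 1, 1, 2) fits (3, 2, 1, 2); releases (2, 0, 0, 1), pool now (5, 2, 1, 3)
  bravo: need (4, 2, 0, 2) fits (5, 2, 1, 3); releases (3, 0, 1, 0), pool now (8, 2, 2, 3)
  alpha: need (2, 1, 2, 2) fits (8, 2, 2, 3); releases (1, 3, 2, 1), pool now (9, 5, 4, 4)
  charlie cannot run: need (5, 3, 4, 5) vs free (9, 5, 4, 4) (insufficient type-C units)
  echo cannot run: need (4, 4, 5, 2) vs free (9, 5, 4, 4) (insufficient type-D units)
  foxtrot cannot run: need (4, 1, 7, 3) vs free (9, 5, 4, 4) (insufficient type-D units)
  golf cannot run: need (5, 1, 1, 5) vs free (9, 5, 4, 4) (insufficient type-C units)
Never able to finish: charlie, echo, foxtrot and golf.


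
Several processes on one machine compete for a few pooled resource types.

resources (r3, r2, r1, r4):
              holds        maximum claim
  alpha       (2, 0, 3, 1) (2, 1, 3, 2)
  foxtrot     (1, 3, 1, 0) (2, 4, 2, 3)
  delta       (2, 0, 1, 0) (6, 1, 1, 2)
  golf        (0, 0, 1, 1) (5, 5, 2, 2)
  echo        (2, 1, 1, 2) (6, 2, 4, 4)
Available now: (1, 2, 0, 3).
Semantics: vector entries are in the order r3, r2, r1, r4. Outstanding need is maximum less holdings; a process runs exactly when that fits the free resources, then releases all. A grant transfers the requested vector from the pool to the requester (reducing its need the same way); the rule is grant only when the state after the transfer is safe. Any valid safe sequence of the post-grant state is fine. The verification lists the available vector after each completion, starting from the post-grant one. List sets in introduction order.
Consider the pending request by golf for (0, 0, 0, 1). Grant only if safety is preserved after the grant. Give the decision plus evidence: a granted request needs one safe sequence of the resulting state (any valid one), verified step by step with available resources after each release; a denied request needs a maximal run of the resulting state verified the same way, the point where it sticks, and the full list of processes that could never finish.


GRANT. The post-grant state is safe; one safe sequence: alpha, foxtrot, delta, golf, echo.
Key observation: after the grant the pool drops to (1, 2, 0, 2), which still lets alpha finish first and unwind the rest.
Step-by-step check of the post-grant state:
  pool = (1, 2, 0, 2)
  run alpha (needs (0, 1, 0, 1), free (1, 2, 0, 2)); after release of (2, 0, 3, 1) the pool is (3, 2, 3, 3)
  run foxtrot (needs (1, 1, 1, 3), free (3, 2, 3, 3)); after release of (1, 3, 1, 0) the pool is (4, 5, 4, 3)
  run delta (needs (4, 1, 0, 2), free (4, 5, 4, 3)); after release of (2, 0, 1, 0) the pool is (6, 5, 5, 3)
  run golf (needs (5, 5, 1, 0), free (6, 5, 5, 3)); after release of (0, 0, 1, 2) the pool is (6, 5, 6, 5)
  run echo (needs (4, 1, 3, 2), free (6, 5, 6, 5)); after release of (2, 1, 1, 2) the pool is (8, 6, 7, 7)


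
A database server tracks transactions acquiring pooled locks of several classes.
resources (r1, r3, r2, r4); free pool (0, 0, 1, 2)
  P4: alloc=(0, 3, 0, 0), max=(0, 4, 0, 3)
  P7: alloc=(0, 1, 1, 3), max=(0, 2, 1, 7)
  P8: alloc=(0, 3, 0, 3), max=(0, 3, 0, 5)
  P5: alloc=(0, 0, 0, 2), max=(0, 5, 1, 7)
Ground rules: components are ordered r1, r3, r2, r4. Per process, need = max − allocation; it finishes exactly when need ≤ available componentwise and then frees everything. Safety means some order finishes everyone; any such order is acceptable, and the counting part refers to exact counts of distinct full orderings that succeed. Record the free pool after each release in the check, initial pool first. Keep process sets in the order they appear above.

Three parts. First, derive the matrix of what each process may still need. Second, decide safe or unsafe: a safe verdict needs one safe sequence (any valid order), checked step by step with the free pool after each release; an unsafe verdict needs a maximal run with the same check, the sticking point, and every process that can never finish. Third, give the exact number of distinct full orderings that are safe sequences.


(1) Outstanding need per process (order r1, r3, r2, r4):
  P4: (0, 1, 0, 3)
  P7: (0, 1, 0, 4)
  P8: (0, 0, 0, 2)
  P5: (0, 5, 1, 5)
(2) SAFE — a valid safe sequence is P8, P4, P7, P5.
Key observation: P8 marks the first exact bind of the order: its need (0, 0, 0, 2) fits the free (0, 0, 1, 2) with zero slack on a requested resource.
Walking it through:
  pool = (0, 0, 1, 2)
  run P8 (needs (0, 0, 0, 2), free (0, 0, 1, 2)); after release of (0, 3, 0, 3) the pool is (0, 3, 1, 5)
  run P4 (needs (0, 1, 0, 3), free (0, 3, 1, 5)); after release of (0, 3, 0, 0) the pool is (0, 6, 1, 5)
  run P7 (needs (0, 1, 0, 4), free (0, 6, 1, 5)); after release of (0, 1, 1, 3) the pool is (0, 7, 2, 8)
  run P5 (needs (0, 5, 1, 5), free (0, 7, 2, 8)); after release of (0, 0, 0, 2) the pool is (0, 7, 2, 10)
(3) Precisely 3 of the possible complete orderings are safe sequences.


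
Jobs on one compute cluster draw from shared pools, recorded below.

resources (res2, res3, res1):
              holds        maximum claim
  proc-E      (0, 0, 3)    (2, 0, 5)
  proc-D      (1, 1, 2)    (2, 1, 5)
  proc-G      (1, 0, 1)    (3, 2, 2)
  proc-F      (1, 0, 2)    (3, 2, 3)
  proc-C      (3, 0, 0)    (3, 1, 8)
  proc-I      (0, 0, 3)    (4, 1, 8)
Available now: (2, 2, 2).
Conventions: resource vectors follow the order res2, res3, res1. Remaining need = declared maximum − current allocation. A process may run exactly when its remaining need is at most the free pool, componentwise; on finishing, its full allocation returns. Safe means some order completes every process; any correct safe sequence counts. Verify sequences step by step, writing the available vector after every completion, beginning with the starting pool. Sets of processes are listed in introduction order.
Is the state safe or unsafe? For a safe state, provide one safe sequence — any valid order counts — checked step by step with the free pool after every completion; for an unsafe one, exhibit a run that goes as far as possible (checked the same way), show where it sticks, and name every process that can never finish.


SAFE. One safe sequence: proc-F, proc-E, proc-G, proc-C, proc-D, proc-I.
Key observation: the first exact fit in this order is proc-F — it needs (2, 2, 1) with (2, 2, 2) free, meeting a requested resource to the last unit.
Verifying each step:
  pool = (2, 2, 2)
  proc-F needs (2, 2, 1) <= (2, 2, 2) -> finishes; pool += (1, 0, 2) = (3, 2, 4)
  proc-E needs (2, 0, 2) <= (3, 2, 4) -> finishes; pool += (0, 0, 3) = (3, 2, 7)
  proc-G needs (2, 2, 1) <= (3, 2, 7) -> finishes; pool += (1, 0, 1) = (4, 2, 8)
  proc-C needs (0, 1, 8) <= (4, 2, 8) -> finishes; pool += (3, 0, 0) = (7, 2, 8)
  proc-D needs (1, 0, 3) <= (7, 2, 8) -> finishes; pool += (1, 1, 2) = (8, 3, 10)
  proc-I needs (4, 1, 5) <= (8, 3, 10) -> finishes; pool += (0, 0, 3) = (8, 3, 13)


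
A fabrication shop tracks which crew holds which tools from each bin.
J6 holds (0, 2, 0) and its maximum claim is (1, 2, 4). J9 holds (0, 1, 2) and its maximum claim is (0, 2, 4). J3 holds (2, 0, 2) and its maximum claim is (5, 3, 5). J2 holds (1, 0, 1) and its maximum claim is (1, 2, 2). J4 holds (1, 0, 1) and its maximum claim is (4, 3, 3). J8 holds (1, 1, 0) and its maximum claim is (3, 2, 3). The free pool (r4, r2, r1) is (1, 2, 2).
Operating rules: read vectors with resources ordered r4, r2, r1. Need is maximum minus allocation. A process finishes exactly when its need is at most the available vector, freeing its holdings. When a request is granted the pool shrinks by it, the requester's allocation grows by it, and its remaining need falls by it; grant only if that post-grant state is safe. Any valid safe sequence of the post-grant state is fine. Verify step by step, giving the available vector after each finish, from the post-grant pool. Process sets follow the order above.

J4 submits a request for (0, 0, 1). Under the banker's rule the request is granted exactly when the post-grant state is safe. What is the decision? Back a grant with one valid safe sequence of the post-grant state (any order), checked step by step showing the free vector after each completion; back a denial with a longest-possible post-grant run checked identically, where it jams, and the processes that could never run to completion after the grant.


GRANT: granting preserves safety; a valid post-grant sequence is J2, J9, J8, J6, J3, J4.
Key observation: with (1, 2, 1) left after the transfer, J2 can run at once — the state stays safe.
Check on the post-grant state, step by step:
  pool = (1, 2, 1)
  J2: need (0, 2, 1) fits (1, 2, 1); releases (1, 0, 1), pool now (2, 2, 2)
  J9: need (0, 1, 2) fits (2, 2, 2); releases (0, 1, 2), pool now (2, 3, 4)
  J8: need (2, 1, 3) fits (2, 3, 4); releases (1, 1, 0), pool now (3, 4, 4)
  J6: need (1, 0, 4) fits (3, 4, 4); releases (0, 2, 0), pool now (3, 6, 4)
  J3: need (3, 3, 3) fits (3, 6, 4); releases (2, 0, 2), pool now (5, 6, 6)
  J4: need (3, 3, 1) fits (5, 6, 6); releases (1, 0, 2), pool now (6, 6, 8)


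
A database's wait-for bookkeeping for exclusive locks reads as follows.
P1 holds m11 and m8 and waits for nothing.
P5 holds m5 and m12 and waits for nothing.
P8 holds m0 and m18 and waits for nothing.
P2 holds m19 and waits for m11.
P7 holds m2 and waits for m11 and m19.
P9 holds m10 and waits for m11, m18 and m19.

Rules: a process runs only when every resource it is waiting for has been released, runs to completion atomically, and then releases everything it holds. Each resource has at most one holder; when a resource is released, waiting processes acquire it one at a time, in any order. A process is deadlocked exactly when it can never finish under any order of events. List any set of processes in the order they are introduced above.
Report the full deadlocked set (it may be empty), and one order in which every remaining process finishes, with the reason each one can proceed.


No process is deadlocked.
Key observation: although several processes wait, no cycle exists — each chain bottoms out at a free runner.
One completion order for the rest: P1, P8, P2, P5, P9, P7.
Check, step by step:
  run P1 (it waits on nothing); releases m11 and m8
  run P8 (it waits on nothing); releases m0 and m18
  run P2 (all its waits — m11 — are resolved); releases m19
  run P5 (it waits on nothing); releases m5 and m12
  run P9 (all its waits — m11, m18 and m19 — are resolved); releases m10
  run P7 (all its waits — m11 and m19 — are resolved); releases m2


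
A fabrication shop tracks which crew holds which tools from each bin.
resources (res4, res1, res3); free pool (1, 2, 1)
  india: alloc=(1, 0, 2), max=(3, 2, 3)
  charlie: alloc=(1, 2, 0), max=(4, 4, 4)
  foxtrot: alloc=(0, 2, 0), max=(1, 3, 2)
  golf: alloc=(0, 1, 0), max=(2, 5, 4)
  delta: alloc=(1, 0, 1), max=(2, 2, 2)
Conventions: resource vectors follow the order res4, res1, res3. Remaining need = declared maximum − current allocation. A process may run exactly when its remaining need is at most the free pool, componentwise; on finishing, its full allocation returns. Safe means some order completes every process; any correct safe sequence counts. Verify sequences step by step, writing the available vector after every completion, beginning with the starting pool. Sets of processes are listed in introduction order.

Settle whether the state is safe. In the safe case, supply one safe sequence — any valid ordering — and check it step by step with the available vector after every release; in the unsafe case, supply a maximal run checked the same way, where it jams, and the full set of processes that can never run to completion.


SAFE. One safe sequence: delta, india, charlie, foxtrot, golf.
Key observation: reading the order forward, delta is the first process whose need (1, 2, 1) meets the free pool (1, 2, 1) exactly on a resource it requests.
Step-by-step check:
  pool = (1, 2, 1)
  delta: need (1, 2, 1) fits (1, 2, 1); releases (1, 0, 1), pool now (2, 2, 2)
  india: need (2, 2, 1) fits (2, 2, 2); releases (1, 0, 2), pool now (3, 2, 4)
  charlie: need (3, 2, 4) fits (3, 2, 4); releases (1, 2, 0), pool now (4, 4, 4)
  foxtrot: need (1, 1, 2) fits (4, 4, 4); releases (0, 2, 0), pool now (4, 6, 4)
  golf: need (2, 4, 4) fits (4, 6, 4); releases (0, 1, 0), pool now (4, 7, 4)


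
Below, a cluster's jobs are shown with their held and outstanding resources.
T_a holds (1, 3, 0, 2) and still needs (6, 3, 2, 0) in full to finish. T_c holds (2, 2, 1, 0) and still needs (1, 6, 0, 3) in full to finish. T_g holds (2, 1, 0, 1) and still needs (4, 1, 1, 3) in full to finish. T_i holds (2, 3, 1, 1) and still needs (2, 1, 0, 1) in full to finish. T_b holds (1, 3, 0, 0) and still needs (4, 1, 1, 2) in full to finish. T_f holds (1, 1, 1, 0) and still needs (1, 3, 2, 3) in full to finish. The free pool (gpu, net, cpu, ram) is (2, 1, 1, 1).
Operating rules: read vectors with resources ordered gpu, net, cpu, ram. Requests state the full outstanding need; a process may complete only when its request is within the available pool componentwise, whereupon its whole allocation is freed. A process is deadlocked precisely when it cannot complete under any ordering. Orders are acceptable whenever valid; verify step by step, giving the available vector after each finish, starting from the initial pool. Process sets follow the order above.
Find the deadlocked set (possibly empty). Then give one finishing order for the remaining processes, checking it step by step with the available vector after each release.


Deadlocked set: T_a, T_c, T_g and T_f.
Key observation: after T_i, T_b the pool peaks at (5, 7, 2, 2), and each blocked process is short somewhere: T_a on gpu; T_c on ram; T_g on ram; T_f on ram.
One completion order for the rest: T_i, T_b. Walking it through:
  pool = (2, 1, 1, 1)
  run T_i (needs (2, 1, 0, 1), free (2, 1, 1, 1)); after release of (2, 3, 1, 1) the pool is (4, 4, 2, 2)
  run T_b (needs (4, 1, 1, 2), free (4, 4, 2, 2)); after release of (1, 3, 0, 0) the pool is (5, 7, 2, 2)
The stuck group stays short no matter what:
  T_a cannot run: need (6, 3, 2, 0) vs free (5, 7, 2, 2) (insufficient gpu)
  T_c cannot run: need (1, 6, 0, 3) vs free (5, 7, 2, 2) (insufficient ram)
  T_g cannot run: need (4, 1, 1, 3) vs free (5, 7, 2, 2) (insufficient ram)
  T_f cannot run: need (1, 3, 2, 3) vs free (5, 7, 2, 2) (insufficient ram)


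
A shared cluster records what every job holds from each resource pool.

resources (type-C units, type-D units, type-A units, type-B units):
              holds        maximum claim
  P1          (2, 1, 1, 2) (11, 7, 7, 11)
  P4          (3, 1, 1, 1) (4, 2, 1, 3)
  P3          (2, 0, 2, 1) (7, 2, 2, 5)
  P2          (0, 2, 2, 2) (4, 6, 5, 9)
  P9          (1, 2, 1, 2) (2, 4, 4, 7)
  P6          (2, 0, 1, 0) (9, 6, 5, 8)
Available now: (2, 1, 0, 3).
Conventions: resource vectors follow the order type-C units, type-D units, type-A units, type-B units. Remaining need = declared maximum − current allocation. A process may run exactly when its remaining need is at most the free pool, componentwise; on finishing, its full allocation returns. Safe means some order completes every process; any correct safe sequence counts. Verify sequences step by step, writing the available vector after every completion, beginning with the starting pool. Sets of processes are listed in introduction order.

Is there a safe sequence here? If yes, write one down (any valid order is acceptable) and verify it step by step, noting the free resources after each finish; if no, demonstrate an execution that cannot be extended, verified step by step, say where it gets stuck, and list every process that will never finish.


SAFE, for example via the order P4, P3, P9, P2, P6, P1.
Key observation: the first exact fit in this order is P4 — it needs (1, 1, 0, 2) with (2, 1, 0, 3) free, meeting a requested resource to the last unit.
Walking it through:
  pool = (2, 1, 0, 3)
  P4: need (1, 1, 0, 2) fits (2, 1, 0, 3); releases (3, 1, 1, 1), pool now (5, 2, 1, 4)
  P3: need (5, 2, 0, 4) fits (5, 2, 1, 4); releases (2, 0, 2, 1), pool now (7, 2, 3, 5)
  P9: need (1, 2, 3, 5) fits (7, 2, 3, 5); releases (1, 2, 1, 2), pool now (8, 4, 4, 7)
  P2: need (4, 4, 3, 7) fits (8, 4, 4, 7); releases (0, 2, 2, 2), pool now (8, 6, 6, 9)
  P6: need (7, 6, 4, 8) fits (8, 6, 6, 9); releases (2, 0, 1, 0), pool now (10, 6, 7, 9)
  P1: need (9, 6, 6, 9) fits (10, 6, 7, 9); releases (2, 1, 1, 2), pool now (12, 7, 8, 11)


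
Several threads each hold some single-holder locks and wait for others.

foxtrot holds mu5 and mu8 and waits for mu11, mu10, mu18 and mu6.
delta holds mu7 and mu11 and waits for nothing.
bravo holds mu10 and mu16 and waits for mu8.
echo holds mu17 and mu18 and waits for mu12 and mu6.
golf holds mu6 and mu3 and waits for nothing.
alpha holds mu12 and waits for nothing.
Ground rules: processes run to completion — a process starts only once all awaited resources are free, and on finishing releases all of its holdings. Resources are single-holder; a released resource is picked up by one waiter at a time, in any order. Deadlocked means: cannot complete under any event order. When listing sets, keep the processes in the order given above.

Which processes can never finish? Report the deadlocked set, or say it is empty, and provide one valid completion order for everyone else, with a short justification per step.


Deadlocked set: foxtrot and bravo.
Key observation: the cycle foxtrot -> bravo -> foxtrot can never break — each member waits on the next; no other process is dragged down with it.
The rest can finish in the order delta, golf, alpha, echo.
Walking it through:
  run delta (it waits on nothing); releases mu7 and mu11
  run golf (it waits on nothing); releases mu6 and mu3
  run alpha (it waits on nothing); releases mu12
  echo waits on mu12 and mu6 — all released -> runs and releases mu17 and mu18


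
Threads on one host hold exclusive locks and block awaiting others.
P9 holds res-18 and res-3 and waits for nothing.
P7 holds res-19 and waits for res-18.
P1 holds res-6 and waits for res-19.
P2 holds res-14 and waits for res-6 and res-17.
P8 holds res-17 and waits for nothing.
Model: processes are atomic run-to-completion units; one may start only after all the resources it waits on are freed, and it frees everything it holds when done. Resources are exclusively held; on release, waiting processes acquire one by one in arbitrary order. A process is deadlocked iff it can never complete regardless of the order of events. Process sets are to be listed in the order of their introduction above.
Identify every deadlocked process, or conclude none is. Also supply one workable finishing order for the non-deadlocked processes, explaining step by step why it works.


The deadlocked set is empty.
Key observation: there is no circular wait here — follow any chain and it reaches a process that is free to run now.
The rest can finish in the order P9, P8, P7, P1, P2.
Check, step by step:
  P9 waits on nothing -> runs at once and releases res-18 and res-3
  P8 waits on nothing -> runs at once and releases res-17
  P7 waits on res-18 — all released -> runs and releases res-19
  P1 waits on res-19 — all released -> runs and releases res-6
  P2 waits on res-6 and res-17 — all released -> runs and releases res-14
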